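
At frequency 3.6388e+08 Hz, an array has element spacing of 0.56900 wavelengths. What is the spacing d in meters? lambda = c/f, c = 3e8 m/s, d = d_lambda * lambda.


lambda = c / f = 3.0000e+08 / 3.6388e+08 = 0.8244476 m
d = 0.56900 * 0.8244476 = 0.4691 m

0.4691 m


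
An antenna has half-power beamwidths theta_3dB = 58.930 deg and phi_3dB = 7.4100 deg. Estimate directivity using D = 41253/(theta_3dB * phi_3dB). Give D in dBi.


D_linear = 41253 / (58.930 * 7.4100) = 94.47152
D_dBi = 10 * log10(94.47152) = 19.75 dBi

19.75 dBi


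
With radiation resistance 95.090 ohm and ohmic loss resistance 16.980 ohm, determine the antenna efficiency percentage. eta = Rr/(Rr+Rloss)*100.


eta = 95.090 / (95.090 + 16.980) * 100 = 84.85%

84.85%


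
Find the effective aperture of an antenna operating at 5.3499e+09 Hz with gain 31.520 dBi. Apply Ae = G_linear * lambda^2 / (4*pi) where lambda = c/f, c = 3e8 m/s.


lambda = c / f = 3.0000e+08 / 5.3499e+09 = 0.05607581 m
G_linear = 10^(31.520/10) = 1419.058
Ae = G_linear * lambda^2 / (4*pi) = 1419.058 * 0.05607581^2 / (4*pi) = 0.3551 m^2

0.3551 m^2


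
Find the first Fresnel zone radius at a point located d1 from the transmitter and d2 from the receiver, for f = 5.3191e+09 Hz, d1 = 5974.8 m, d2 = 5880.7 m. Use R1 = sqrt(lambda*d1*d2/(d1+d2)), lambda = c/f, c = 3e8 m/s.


lambda = c / f = 3.0000e+08 / 5.3191e+09 = 0.05640052 m
R1 = sqrt(0.05640052 * 5974.8 * 5880.7 / (5974.8 + 5880.7)) = 12.93 m

12.93 m


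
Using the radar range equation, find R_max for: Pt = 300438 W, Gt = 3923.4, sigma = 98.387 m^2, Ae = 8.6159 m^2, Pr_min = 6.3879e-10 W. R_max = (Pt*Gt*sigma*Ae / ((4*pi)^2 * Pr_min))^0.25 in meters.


R^4 = 300438*3923.4*98.387*8.6159 / ((4*pi)^2 * 6.3879e-10) = 9.905536e+18
R_max = 9.905536e+18^0.25 = 56101 m

56101 m


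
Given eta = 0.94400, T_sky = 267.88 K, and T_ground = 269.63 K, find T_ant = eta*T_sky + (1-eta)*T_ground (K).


T_ant = 0.94400 * 267.88 + (1 - 0.94400) * 269.63 = 268.0 K

268.0 K


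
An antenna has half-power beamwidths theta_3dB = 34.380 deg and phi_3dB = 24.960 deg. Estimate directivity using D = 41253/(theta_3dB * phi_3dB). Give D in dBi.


D_linear = 41253 / (34.380 * 24.960) = 48.07343
D_dBi = 10 * log10(48.07343) = 16.82 dBi

16.82 dBi


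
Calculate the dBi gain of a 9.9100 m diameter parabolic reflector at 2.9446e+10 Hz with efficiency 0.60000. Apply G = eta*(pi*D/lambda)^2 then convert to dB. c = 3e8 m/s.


lambda = c / f = 3.0000e+08 / 2.9446e+10 = 0.01018814 m
G_linear = 0.60000 * (pi * 9.9100 / 0.01018814)^2 = 5.602844e+06
G_dBi = 10 * log10(5.602844e+06) = 67.48 dBi

67.48 dBi


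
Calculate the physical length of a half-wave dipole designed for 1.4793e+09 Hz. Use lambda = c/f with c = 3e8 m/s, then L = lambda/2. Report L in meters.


lambda = c / f = 3.0000e+08 / 1.4793e+09 = 0.2027986 m
L = lambda / 2 = 0.2027986 / 2 = 0.1014 m

0.1014 m


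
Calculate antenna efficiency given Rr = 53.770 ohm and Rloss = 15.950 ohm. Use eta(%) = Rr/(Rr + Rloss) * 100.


eta = 53.770 / (53.770 + 15.950) * 100 = 77.12%

77.12%


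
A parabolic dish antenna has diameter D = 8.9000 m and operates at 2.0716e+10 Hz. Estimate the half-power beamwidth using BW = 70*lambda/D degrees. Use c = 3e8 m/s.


lambda = c / f = 3.0000e+08 / 2.0716e+10 = 0.01448156 m
BW = 70 * 0.01448156 / 8.9000 = 0.1139 deg

0.1139 deg


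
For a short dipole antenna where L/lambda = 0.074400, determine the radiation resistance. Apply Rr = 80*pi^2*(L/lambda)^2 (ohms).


Rr = 80 * pi^2 * (0.074400)^2 = 80 * 9.869604 * 5.535360e-03 = 4.371 ohm

4.371 ohm


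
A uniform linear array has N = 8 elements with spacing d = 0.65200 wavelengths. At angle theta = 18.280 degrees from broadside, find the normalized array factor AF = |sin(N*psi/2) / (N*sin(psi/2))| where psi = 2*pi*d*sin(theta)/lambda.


psi = 2*pi*0.65200*sin(18.280 deg) = 1.284955 rad
AF = |sin(8*1.284955/2) / (8*sin(1.284955/2))| = 0.1898

0.1898


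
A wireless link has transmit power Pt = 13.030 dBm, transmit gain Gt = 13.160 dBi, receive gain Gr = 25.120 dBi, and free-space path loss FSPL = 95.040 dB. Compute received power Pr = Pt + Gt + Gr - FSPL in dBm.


Pr = 13.030 + 13.160 + 25.120 - 95.040 = -43.73 dBm

-43.73 dBm


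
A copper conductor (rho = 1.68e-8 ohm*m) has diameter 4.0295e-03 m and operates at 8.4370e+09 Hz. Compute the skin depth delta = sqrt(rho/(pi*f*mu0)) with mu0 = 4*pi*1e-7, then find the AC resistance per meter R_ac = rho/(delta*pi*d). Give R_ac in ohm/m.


delta = sqrt(1.68e-8 / (pi * 8.4370e+09 * 4*pi*1e-7)) = 7.102001e-07 m
R_ac = 1.68e-8 / (7.102001e-07 * pi * 4.0295e-03) = 1.869 ohm/m

1.869 ohm/m


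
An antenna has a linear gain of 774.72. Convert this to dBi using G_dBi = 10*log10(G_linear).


G_dBi = 10 * log10(774.72) = 28.89 dBi

28.89 dBi


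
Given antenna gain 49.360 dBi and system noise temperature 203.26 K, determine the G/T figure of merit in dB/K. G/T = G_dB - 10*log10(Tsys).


G/T = 49.360 - 10*log10(203.26) = 49.360 - 23.08052 = 26.28 dB/K

26.28 dB/K


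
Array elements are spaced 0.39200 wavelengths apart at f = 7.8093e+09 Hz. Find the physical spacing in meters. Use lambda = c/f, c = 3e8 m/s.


lambda = c / f = 3.0000e+08 / 7.8093e+09 = 0.03841574 m
d = 0.39200 * 0.03841574 = 0.01506 m

0.01506 m


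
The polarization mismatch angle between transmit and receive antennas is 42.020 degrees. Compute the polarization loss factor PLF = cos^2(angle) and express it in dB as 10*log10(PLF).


PLF_linear = cos^2(42.020 deg) = 0.5519171
PLF_dB = 10 * log10(0.5519171) = -2.581 dB

-2.581 dB


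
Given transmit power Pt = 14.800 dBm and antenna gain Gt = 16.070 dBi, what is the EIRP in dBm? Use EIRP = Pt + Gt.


EIRP = Pt + Gt = 14.800 + 16.070 = 30.87 dBm

30.87 dBm


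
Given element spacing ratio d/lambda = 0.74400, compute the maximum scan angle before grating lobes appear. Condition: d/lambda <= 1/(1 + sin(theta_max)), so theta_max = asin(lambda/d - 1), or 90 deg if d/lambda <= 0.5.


lambda/d - 1 = 1/0.74400 - 1 = 0.3440860
theta_max = asin(0.3440860) = 20.13 deg

20.13 deg


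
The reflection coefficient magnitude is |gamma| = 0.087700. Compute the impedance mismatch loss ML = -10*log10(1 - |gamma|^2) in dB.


ML = -10 * log10(1 - 0.087700^2) = -10 * log10(0.99230871) = 0.03353 dB

0.03353 dB


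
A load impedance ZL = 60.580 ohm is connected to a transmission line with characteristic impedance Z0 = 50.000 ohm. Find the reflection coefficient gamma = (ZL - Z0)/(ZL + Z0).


gamma = (60.580 - 50.000) / (60.580 + 50.000) = 0.09568

0.09568


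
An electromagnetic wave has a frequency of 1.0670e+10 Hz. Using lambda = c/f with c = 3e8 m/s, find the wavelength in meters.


lambda = c / f = 3.0000e+08 / 1.0670e+10 = 0.02812 m

0.02812 m


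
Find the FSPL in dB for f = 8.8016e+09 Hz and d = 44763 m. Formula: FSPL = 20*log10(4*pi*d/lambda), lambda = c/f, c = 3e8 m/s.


lambda = c / f = 3.0000e+08 / 8.8016e+09 = 0.03408471 m
FSPL = 20 * log10(4*pi*44763/0.03408471) = 144.4 dB

144.4 dB


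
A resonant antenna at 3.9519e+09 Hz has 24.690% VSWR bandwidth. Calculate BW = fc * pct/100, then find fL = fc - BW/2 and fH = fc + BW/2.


BW = 3.9519e+09 * 24.690/100 = 9.757241e+08 Hz
fL = 3.9519e+09 - 9.757241e+08/2 = 3.464e+09 Hz
fH = 3.9519e+09 + 9.757241e+08/2 = 4.440e+09 Hz

BW=9.757e+08 Hz, fL=3.464e+09 Hz, fH=4.440e+09 Hz


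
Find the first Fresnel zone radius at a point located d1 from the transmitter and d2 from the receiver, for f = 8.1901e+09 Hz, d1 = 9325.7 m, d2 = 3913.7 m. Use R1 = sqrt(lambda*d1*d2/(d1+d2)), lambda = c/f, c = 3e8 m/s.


lambda = c / f = 3.0000e+08 / 8.1901e+09 = 0.03662959 m
R1 = sqrt(0.03662959 * 9325.7 * 3913.7 / (9325.7 + 3913.7)) = 10.05 m

10.05 m


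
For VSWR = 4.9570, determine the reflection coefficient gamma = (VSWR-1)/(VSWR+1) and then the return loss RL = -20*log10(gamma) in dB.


gamma = (4.9570 - 1) / (4.9570 + 1) = 0.6642605
RL = -20 * log10(0.6642605) = 3.553 dB

3.553 dB


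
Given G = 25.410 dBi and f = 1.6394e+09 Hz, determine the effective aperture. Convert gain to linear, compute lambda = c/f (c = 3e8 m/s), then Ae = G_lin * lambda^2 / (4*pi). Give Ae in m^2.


lambda = c / f = 3.0000e+08 / 1.6394e+09 = 0.1829938 m
G_linear = 10^(25.410/10) = 347.5362
Ae = G_linear * lambda^2 / (4*pi) = 347.5362 * 0.1829938^2 / (4*pi) = 0.9261 m^2

0.9261 m^2


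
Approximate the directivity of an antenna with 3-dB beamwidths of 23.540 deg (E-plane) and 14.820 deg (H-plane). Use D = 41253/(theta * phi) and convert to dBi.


D_linear = 41253 / (23.540 * 14.820) = 118.2499
D_dBi = 10 * log10(118.2499) = 20.73 dBi

20.73 dBi


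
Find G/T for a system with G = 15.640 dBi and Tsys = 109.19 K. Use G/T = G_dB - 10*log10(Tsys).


G/T = 15.640 - 10*log10(109.19) = 15.640 - 20.38183 = -4.742 dB/K

-4.742 dB/K


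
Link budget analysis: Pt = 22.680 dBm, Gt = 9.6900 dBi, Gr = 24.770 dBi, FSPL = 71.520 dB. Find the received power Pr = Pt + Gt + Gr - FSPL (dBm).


Pr = 22.680 + 9.6900 + 24.770 - 71.520 = -14.38 dBm

-14.38 dBm


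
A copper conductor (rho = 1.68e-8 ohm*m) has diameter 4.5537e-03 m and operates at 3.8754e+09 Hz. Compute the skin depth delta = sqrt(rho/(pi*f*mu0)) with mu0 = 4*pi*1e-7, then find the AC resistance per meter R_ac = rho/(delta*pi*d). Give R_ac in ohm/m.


delta = sqrt(1.68e-8 / (pi * 3.8754e+09 * 4*pi*1e-7)) = 1.047892e-06 m
R_ac = 1.68e-8 / (1.047892e-06 * pi * 4.5537e-03) = 1.121 ohm/m

1.121 ohm/m


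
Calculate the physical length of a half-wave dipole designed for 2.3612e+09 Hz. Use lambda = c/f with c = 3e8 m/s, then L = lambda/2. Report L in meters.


lambda = c / f = 3.0000e+08 / 2.3612e+09 = 0.1270540 m
L = lambda / 2 = 0.1270540 / 2 = 0.06353 m

0.06353 m


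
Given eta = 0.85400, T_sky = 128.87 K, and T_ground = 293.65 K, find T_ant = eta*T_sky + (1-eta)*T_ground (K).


T_ant = 0.85400 * 128.87 + (1 - 0.85400) * 293.65 = 152.9 K

152.9 K


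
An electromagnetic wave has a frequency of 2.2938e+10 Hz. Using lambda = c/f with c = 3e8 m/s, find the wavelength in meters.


lambda = c / f = 3.0000e+08 / 2.2938e+10 = 0.01308 m

0.01308 m


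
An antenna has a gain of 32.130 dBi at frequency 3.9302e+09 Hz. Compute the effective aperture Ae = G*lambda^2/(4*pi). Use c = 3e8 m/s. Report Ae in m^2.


lambda = c / f = 3.0000e+08 / 3.9302e+09 = 0.07633199 m
G_linear = 10^(32.130/10) = 1633.052
Ae = G_linear * lambda^2 / (4*pi) = 1633.052 * 0.07633199^2 / (4*pi) = 0.7572 m^2

0.7572 m^2


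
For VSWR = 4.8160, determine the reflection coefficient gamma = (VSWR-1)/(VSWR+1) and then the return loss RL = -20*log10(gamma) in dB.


gamma = (4.8160 - 1) / (4.8160 + 1) = 0.6561210
RL = -20 * log10(0.6561210) = 3.660 dB

3.660 dB


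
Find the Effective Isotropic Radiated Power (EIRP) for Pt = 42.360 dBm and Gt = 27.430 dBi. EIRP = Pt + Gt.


EIRP = Pt + Gt = 42.360 + 27.430 = 69.79 dBm

69.79 dBm


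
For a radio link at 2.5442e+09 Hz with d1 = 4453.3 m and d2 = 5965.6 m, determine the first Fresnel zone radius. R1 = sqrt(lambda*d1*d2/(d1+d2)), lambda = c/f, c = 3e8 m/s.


lambda = c / f = 3.0000e+08 / 2.5442e+09 = 0.1179153 m
R1 = sqrt(0.1179153 * 4453.3 * 5965.6 / (4453.3 + 5965.6)) = 17.34 m

17.34 m


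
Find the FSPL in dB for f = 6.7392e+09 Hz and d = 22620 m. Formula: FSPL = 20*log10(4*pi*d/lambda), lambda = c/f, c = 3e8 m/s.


lambda = c / f = 3.0000e+08 / 6.7392e+09 = 0.04451567 m
FSPL = 20 * log10(4*pi*22620/0.04451567) = 136.1 dB

136.1 dB


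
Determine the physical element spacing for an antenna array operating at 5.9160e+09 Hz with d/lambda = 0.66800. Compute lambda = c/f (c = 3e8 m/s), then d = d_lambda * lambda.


lambda = c / f = 3.0000e+08 / 5.9160e+09 = 0.05070994 m
d = 0.66800 * 0.05070994 = 0.03387 m

0.03387 m


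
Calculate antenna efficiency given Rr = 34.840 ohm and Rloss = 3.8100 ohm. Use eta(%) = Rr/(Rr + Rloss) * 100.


eta = 34.840 / (34.840 + 3.8100) * 100 = 90.14%

90.14%


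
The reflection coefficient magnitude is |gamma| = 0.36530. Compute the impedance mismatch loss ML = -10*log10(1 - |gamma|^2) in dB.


ML = -10 * log10(1 - 0.36530^2) = -10 * log10(0.86655591) = 0.6220 dB

0.6220 dB


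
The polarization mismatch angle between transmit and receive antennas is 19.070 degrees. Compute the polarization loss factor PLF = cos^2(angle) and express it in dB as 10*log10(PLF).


PLF_linear = cos^2(19.070 deg) = 0.8932520
PLF_dB = 10 * log10(0.8932520) = -0.4903 dB

-0.4903 dB


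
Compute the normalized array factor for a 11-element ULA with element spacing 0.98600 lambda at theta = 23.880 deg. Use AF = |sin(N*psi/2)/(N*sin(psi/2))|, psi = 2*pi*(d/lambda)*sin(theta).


psi = 2*pi*0.98600*sin(23.880 deg) = 2.507964 rad
AF = |sin(11*2.507964/2) / (11*sin(2.507964/2))| = 0.09009

0.09009


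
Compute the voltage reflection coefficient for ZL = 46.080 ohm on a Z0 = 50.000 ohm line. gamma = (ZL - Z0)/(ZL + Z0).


gamma = (46.080 - 50.000) / (46.080 + 50.000) = -0.04080

-0.04080


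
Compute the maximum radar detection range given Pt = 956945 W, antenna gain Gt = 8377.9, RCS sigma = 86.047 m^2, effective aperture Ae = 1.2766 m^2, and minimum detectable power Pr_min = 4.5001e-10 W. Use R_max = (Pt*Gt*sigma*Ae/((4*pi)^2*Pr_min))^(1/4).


R^4 = 956945*8377.9*86.047*1.2766 / ((4*pi)^2 * 4.5001e-10) = 1.239284e+19
R_max = 1.239284e+19^0.25 = 59333 m

59333 m


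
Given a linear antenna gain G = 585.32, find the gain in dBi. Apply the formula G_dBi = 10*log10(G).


G_dBi = 10 * log10(585.32) = 27.67 dBi

27.67 dBi


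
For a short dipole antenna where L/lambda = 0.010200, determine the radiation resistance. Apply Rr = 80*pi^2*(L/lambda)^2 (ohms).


Rr = 80 * pi^2 * (0.010200)^2 = 80 * 9.869604 * 1.040400e-04 = 0.08215 ohm

0.08215 ohm


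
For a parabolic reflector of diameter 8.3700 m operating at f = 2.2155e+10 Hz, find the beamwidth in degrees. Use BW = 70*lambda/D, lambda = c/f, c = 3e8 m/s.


lambda = c / f = 3.0000e+08 / 2.2155e+10 = 0.01354096 m
BW = 70 * 0.01354096 / 8.3700 = 0.1132 deg

0.1132 deg


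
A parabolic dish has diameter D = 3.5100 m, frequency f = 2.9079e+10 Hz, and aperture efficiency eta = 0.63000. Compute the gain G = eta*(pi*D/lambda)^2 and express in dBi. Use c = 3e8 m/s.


lambda = c / f = 3.0000e+08 / 2.9079e+10 = 0.01031672 m
G_linear = 0.63000 * (pi * 3.5100 / 0.01031672)^2 = 719732.7
G_dBi = 10 * log10(719732.7) = 58.57 dBi

58.57 dBi


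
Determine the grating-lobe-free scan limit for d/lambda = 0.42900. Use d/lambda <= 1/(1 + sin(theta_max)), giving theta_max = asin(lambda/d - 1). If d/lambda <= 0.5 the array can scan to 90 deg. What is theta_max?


lambda/d - 1 = 1/0.42900 - 1 = 1.331002 >= 1
d/lambda <= 0.5, so the array can scan to endfire without grating lobes: theta_max = 90 deg

90 deg


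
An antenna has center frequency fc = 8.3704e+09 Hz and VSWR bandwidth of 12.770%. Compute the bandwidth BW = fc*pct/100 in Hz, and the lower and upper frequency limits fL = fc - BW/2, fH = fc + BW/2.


BW = 8.3704e+09 * 12.770/100 = 1.068900e+09 Hz
fL = 8.3704e+09 - 1.068900e+09/2 = 7.836e+09 Hz
fH = 8.3704e+09 + 1.068900e+09/2 = 8.905e+09 Hz

BW=1.069e+09 Hz, fL=7.836e+09 Hz, fH=8.905e+09 Hz


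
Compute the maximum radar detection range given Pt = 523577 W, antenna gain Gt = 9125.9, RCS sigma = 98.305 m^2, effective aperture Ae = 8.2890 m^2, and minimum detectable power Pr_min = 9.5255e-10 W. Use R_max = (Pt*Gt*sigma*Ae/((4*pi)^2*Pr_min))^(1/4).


R^4 = 523577*9125.9*98.305*8.2890 / ((4*pi)^2 * 9.5255e-10) = 2.588371e+19
R_max = 2.588371e+19^0.25 = 71327 m

71327 m


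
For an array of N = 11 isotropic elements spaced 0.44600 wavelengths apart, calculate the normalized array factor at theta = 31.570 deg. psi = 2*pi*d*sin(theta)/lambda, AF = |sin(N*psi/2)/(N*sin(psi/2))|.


psi = 2*pi*0.44600*sin(31.570 deg) = 1.467116 rad
AF = |sin(11*1.467116/2) / (11*sin(1.467116/2))| = 0.1327

0.1327


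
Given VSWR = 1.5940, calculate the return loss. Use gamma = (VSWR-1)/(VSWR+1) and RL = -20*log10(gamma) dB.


gamma = (1.5940 - 1) / (1.5940 + 1) = 0.2289900
RL = -20 * log10(0.2289900) = 12.80 dB

12.80 dB


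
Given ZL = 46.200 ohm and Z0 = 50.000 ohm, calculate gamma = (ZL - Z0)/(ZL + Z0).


gamma = (46.200 - 50.000) / (46.200 + 50.000) = -0.03950

-0.03950


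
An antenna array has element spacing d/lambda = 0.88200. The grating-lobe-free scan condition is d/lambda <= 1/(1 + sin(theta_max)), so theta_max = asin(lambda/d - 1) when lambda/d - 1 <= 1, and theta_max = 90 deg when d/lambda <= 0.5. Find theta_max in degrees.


lambda/d - 1 = 1/0.88200 - 1 = 0.1337868
theta_max = asin(0.1337868) = 7.688 deg

7.688 deg


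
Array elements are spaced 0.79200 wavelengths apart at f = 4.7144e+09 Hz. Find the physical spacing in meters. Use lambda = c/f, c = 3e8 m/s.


lambda = c / f = 3.0000e+08 / 4.7144e+09 = 0.06363482 m
d = 0.79200 * 0.06363482 = 0.05040 m

0.05040 m


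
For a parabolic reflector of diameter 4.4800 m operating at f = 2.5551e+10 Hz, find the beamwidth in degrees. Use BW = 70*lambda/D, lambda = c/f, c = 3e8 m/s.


lambda = c / f = 3.0000e+08 / 2.5551e+10 = 0.01174122 m
BW = 70 * 0.01174122 / 4.4800 = 0.1835 deg

0.1835 deg


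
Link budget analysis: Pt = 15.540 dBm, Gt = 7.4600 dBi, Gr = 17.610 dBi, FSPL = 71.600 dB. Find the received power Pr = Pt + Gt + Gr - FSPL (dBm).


Pr = 15.540 + 7.4600 + 17.610 - 71.600 = -30.99 dBm

-30.99 dBm


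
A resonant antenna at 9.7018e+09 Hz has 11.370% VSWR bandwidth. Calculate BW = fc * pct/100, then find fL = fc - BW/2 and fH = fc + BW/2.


BW = 9.7018e+09 * 11.370/100 = 1.103095e+09 Hz
fL = 9.7018e+09 - 1.103095e+09/2 = 9.150e+09 Hz
fH = 9.7018e+09 + 1.103095e+09/2 = 1.025e+10 Hz

BW=1.103e+09 Hz, fL=9.150e+09 Hz, fH=1.025e+10 Hz


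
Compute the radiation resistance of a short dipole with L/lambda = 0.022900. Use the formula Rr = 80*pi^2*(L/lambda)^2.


Rr = 80 * pi^2 * (0.022900)^2 = 80 * 9.869604 * 5.244100e-04 = 0.4141 ohm

0.4141 ohm


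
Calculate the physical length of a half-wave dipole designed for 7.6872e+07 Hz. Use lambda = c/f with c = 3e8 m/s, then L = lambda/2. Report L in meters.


lambda = c / f = 3.0000e+08 / 7.6872e+07 = 3.902591 m
L = lambda / 2 = 3.902591 / 2 = 1.951 m

1.951 m


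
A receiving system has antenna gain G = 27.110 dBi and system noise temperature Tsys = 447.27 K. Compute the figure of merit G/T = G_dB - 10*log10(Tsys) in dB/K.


G/T = 27.110 - 10*log10(447.27) = 27.110 - 26.50570 = 0.6043 dB/K

0.6043 dB/K


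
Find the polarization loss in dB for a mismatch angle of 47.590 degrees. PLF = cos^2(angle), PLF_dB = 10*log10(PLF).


PLF_linear = cos^2(47.590 deg) = 0.4548575
PLF_dB = 10 * log10(0.4548575) = -3.421 dB

-3.421 dB


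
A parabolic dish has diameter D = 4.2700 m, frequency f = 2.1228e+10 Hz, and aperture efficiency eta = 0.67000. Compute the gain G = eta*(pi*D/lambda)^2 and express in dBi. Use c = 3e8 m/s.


lambda = c / f = 3.0000e+08 / 2.1228e+10 = 0.01413228 m
G_linear = 0.67000 * (pi * 4.2700 / 0.01413228)^2 = 603678.7
G_dBi = 10 * log10(603678.7) = 57.81 dBi

57.81 dBi


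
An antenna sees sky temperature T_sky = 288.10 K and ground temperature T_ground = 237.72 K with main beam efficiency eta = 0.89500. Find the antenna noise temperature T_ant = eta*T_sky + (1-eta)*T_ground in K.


T_ant = 0.89500 * 288.10 + (1 - 0.89500) * 237.72 = 282.8 K

282.8 K


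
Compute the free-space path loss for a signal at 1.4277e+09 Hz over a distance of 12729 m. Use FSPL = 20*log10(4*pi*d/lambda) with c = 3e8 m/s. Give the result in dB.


lambda = c / f = 3.0000e+08 / 1.4277e+09 = 0.2101282 m
FSPL = 20 * log10(4*pi*12729/0.2101282) = 117.6 dB

117.6 dB


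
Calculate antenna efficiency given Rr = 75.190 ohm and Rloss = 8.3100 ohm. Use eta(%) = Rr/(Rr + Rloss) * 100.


eta = 75.190 / (75.190 + 8.3100) * 100 = 90.05%

90.05%


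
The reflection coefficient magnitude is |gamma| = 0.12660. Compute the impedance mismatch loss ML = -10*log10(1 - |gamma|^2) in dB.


ML = -10 * log10(1 - 0.12660^2) = -10 * log10(0.98397244) = 0.07017 dB

0.07017 dB


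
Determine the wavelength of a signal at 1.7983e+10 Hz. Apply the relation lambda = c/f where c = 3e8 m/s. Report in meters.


lambda = c / f = 3.0000e+08 / 1.7983e+10 = 0.01668 m

0.01668 m


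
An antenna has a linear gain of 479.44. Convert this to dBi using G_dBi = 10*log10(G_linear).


G_dBi = 10 * log10(479.44) = 26.81 dBi

26.81 dBi


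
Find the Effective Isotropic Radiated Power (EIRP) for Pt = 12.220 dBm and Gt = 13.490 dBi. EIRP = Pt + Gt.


EIRP = Pt + Gt = 12.220 + 13.490 = 25.71 dBm

25.71 dBm


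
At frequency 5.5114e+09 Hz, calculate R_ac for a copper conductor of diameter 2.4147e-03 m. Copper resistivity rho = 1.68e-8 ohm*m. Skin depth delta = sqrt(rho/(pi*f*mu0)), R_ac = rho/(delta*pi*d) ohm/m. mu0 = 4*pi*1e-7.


delta = sqrt(1.68e-8 / (pi * 5.5114e+09 * 4*pi*1e-7)) = 8.787064e-07 m
R_ac = 1.68e-8 / (8.787064e-07 * pi * 2.4147e-03) = 2.520 ohm/m

2.520 ohm/m


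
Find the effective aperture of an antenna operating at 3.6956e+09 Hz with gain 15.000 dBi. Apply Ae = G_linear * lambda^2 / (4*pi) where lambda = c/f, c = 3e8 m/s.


lambda = c / f = 3.0000e+08 / 3.6956e+09 = 0.08117762 m
G_linear = 10^(15.000/10) = 31.62278
Ae = G_linear * lambda^2 / (4*pi) = 31.62278 * 0.08117762^2 / (4*pi) = 0.01658 m^2

0.01658 m^2


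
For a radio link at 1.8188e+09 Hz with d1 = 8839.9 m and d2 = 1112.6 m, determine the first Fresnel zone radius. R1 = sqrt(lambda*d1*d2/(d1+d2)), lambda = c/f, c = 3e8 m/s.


lambda = c / f = 3.0000e+08 / 1.8188e+09 = 0.1649439 m
R1 = sqrt(0.1649439 * 8839.9 * 1112.6 / (8839.9 + 1112.6)) = 12.77 m

12.77 m


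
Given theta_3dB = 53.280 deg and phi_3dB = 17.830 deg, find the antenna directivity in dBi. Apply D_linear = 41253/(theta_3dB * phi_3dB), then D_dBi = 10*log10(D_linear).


D_linear = 41253 / (53.280 * 17.830) = 43.42502
D_dBi = 10 * log10(43.42502) = 16.38 dBi

16.38 dBi


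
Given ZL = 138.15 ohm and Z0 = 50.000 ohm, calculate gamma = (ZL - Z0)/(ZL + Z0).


gamma = (138.15 - 50.000) / (138.15 + 50.000) = 0.4685

0.4685


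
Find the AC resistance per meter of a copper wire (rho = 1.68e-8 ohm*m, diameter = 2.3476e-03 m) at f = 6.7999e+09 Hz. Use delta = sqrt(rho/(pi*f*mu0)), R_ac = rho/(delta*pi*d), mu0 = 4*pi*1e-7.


delta = sqrt(1.68e-8 / (pi * 6.7999e+09 * 4*pi*1e-7)) = 7.910857e-07 m
R_ac = 1.68e-8 / (7.910857e-07 * pi * 2.3476e-03) = 2.879 ohm/m

2.879 ohm/m


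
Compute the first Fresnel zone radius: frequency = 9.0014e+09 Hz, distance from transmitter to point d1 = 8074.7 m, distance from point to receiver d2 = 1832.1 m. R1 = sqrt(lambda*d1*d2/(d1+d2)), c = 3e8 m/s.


lambda = c / f = 3.0000e+08 / 9.0014e+09 = 0.03332815 m
R1 = sqrt(0.03332815 * 8074.7 * 1832.1 / (8074.7 + 1832.1)) = 7.055 m

7.055 m


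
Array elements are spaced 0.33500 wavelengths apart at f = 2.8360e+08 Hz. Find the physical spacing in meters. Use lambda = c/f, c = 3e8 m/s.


lambda = c / f = 3.0000e+08 / 2.8360e+08 = 1.057828 m
d = 0.33500 * 1.057828 = 0.3544 m

0.3544 m


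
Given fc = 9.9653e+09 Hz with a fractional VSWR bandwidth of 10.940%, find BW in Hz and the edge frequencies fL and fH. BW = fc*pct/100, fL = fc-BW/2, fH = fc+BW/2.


BW = 9.9653e+09 * 10.940/100 = 1.090204e+09 Hz
fL = 9.9653e+09 - 1.090204e+09/2 = 9.420e+09 Hz
fH = 9.9653e+09 + 1.090204e+09/2 = 1.051e+10 Hz

BW=1.090e+09 Hz, fL=9.420e+09 Hz, fH=1.051e+10 Hz


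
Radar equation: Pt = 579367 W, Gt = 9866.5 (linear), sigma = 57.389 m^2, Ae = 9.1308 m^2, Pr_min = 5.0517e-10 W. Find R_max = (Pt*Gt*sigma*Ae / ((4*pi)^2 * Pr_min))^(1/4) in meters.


R^4 = 579367*9866.5*57.389*9.1308 / ((4*pi)^2 * 5.0517e-10) = 3.754889e+19
R_max = 3.754889e+19^0.25 = 78280 m

78280 m


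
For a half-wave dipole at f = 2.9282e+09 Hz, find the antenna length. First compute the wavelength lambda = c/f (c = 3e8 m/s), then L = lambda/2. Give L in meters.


lambda = c / f = 3.0000e+08 / 2.9282e+09 = 0.1024520 m
L = lambda / 2 = 0.1024520 / 2 = 0.05123 m

0.05123 m


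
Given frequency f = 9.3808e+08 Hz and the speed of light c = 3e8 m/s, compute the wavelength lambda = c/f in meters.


lambda = c / f = 3.0000e+08 / 9.3808e+08 = 0.3198 m

0.3198 m


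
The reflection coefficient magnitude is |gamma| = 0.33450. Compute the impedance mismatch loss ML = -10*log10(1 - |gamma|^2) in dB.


ML = -10 * log10(1 - 0.33450^2) = -10 * log10(0.88810975) = 0.5153 dB

0.5153 dB


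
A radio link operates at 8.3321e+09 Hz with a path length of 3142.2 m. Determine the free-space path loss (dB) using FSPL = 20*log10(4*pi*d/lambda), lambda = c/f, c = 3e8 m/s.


lambda = c / f = 3.0000e+08 / 8.3321e+09 = 0.03600533 m
FSPL = 20 * log10(4*pi*3142.2/0.03600533) = 120.8 dB

120.8 dB


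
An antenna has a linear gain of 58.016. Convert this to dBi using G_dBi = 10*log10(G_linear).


G_dBi = 10 * log10(58.016) = 17.64 dBi

17.64 dBi


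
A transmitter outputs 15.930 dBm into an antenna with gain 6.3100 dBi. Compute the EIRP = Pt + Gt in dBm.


EIRP = Pt + Gt = 15.930 + 6.3100 = 22.24 dBm

22.24 dBm


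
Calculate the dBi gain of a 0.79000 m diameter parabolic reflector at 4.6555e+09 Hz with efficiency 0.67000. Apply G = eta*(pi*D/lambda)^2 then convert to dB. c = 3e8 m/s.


lambda = c / f = 3.0000e+08 / 4.6555e+09 = 0.06443991 m
G_linear = 0.67000 * (pi * 0.79000 / 0.06443991)^2 = 993.8455
G_dBi = 10 * log10(993.8455) = 29.97 dBi

29.97 dBi


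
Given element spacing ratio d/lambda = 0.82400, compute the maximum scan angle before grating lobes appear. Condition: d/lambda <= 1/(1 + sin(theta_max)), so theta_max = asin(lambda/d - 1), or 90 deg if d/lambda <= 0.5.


lambda/d - 1 = 1/0.82400 - 1 = 0.2135922
theta_max = asin(0.2135922) = 12.33 deg

12.33 deg


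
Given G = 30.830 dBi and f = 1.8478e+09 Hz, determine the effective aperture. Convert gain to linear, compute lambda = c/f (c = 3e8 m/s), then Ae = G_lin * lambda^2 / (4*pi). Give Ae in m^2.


lambda = c / f = 3.0000e+08 / 1.8478e+09 = 0.1623552 m
G_linear = 10^(30.830/10) = 1210.598
Ae = G_linear * lambda^2 / (4*pi) = 1210.598 * 0.1623552^2 / (4*pi) = 2.539 m^2

2.539 m^2


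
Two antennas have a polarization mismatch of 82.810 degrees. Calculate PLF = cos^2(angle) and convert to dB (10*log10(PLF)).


PLF_linear = cos^2(82.810 deg) = 0.01566504
PLF_dB = 10 * log10(0.01566504) = -18.05 dB

-18.05 dB


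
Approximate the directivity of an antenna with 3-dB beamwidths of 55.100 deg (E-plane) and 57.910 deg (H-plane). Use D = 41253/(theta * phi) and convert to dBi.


D_linear = 41253 / (55.100 * 57.910) = 12.92857
D_dBi = 10 * log10(12.92857) = 11.12 dBi

11.12 dBi


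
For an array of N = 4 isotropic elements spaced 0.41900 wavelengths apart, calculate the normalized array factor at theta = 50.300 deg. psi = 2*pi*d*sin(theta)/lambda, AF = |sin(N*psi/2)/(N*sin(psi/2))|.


psi = 2*pi*0.41900*sin(50.300 deg) = 2.025563 rad
AF = |sin(4*2.025563/2) / (4*sin(2.025563/2))| = 0.2326

0.2326


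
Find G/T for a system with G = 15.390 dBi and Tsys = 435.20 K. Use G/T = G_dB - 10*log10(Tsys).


G/T = 15.390 - 10*log10(435.20) = 15.390 - 26.38689 = -11.00 dB/K

-11.00 dB/K


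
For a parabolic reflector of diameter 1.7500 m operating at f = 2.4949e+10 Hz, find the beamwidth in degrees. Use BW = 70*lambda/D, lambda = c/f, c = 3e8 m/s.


lambda = c / f = 3.0000e+08 / 2.4949e+10 = 0.01202453 m
BW = 70 * 0.01202453 / 1.7500 = 0.4810 deg

0.4810 deg


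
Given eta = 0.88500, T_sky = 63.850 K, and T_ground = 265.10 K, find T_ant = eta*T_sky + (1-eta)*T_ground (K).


T_ant = 0.88500 * 63.850 + (1 - 0.88500) * 265.10 = 86.99 K

86.99 K


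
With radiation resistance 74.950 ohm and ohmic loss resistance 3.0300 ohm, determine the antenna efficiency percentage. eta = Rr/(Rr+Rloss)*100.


eta = 74.950 / (74.950 + 3.0300) * 100 = 96.11%

96.11%


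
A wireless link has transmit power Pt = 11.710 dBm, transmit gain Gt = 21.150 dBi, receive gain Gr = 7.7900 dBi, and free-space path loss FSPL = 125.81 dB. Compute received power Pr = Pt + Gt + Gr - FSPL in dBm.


Pr = 11.710 + 21.150 + 7.7900 - 125.81 = -85.16 dBm

-85.16 dBm


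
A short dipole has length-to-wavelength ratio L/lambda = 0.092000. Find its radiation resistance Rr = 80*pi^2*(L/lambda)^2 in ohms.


Rr = 80 * pi^2 * (0.092000)^2 = 80 * 9.869604 * 8.464000e-03 = 6.683 ohm

6.683 ohm


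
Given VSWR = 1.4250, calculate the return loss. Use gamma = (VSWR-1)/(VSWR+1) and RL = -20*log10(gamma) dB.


gamma = (1.4250 - 1) / (1.4250 + 1) = 0.1752577
RL = -20 * log10(0.1752577) = 15.13 dB

15.13 dB


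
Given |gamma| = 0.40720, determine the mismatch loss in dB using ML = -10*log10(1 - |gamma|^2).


ML = -10 * log10(1 - 0.40720^2) = -10 * log10(0.83418816) = 0.7874 dB

0.7874 dB


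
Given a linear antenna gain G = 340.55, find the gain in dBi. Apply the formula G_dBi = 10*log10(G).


G_dBi = 10 * log10(340.55) = 25.32 dBi

25.32 dBi


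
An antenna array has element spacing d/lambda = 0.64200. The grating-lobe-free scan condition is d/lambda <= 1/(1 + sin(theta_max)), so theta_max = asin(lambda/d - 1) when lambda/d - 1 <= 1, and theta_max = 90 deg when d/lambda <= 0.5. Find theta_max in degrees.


lambda/d - 1 = 1/0.64200 - 1 = 0.5576324
theta_max = asin(0.5576324) = 33.89 deg

33.89 deg


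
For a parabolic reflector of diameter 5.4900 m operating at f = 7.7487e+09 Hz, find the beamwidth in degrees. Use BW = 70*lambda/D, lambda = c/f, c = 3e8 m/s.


lambda = c / f = 3.0000e+08 / 7.7487e+09 = 0.03871617 m
BW = 70 * 0.03871617 / 5.4900 = 0.4936 deg

0.4936 deg


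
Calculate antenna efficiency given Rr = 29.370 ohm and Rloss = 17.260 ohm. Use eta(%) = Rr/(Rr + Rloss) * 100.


eta = 29.370 / (29.370 + 17.260) * 100 = 62.99%

62.99%


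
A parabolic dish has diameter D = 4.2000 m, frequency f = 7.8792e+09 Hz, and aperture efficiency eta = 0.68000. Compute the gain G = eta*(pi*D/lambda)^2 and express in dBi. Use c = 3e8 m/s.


lambda = c / f = 3.0000e+08 / 7.8792e+09 = 0.03807493 m
G_linear = 0.68000 * (pi * 4.2000 / 0.03807493)^2 = 81663.69
G_dBi = 10 * log10(81663.69) = 49.12 dBi

49.12 dBi


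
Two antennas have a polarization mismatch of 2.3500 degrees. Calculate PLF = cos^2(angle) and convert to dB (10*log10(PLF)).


PLF_linear = cos^2(2.3500 deg) = 0.9983187
PLF_dB = 10 * log10(0.9983187) = -7.308e-03 dB

-7.308e-03 dB


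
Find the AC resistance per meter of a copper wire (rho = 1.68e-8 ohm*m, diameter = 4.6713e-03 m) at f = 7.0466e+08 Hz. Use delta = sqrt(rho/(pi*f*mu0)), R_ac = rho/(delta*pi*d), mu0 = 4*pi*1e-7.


delta = sqrt(1.68e-8 / (pi * 7.0466e+08 * 4*pi*1e-7)) = 2.457452e-06 m
R_ac = 1.68e-8 / (2.457452e-06 * pi * 4.6713e-03) = 0.4658 ohm/m

0.4658 ohm/m


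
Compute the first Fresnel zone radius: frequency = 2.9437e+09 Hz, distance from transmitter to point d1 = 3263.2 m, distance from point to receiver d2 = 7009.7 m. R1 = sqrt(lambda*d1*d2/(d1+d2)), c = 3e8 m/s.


lambda = c / f = 3.0000e+08 / 2.9437e+09 = 0.1019126 m
R1 = sqrt(0.1019126 * 3263.2 * 7009.7 / (3263.2 + 7009.7)) = 15.06 m

15.06 m


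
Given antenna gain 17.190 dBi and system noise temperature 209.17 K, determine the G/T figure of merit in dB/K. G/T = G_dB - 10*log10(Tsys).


G/T = 17.190 - 10*log10(209.17) = 17.190 - 23.20499 = -6.015 dB/K

-6.015 dB/K


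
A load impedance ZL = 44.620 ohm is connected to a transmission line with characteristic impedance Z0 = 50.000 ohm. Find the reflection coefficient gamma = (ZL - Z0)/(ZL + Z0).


gamma = (44.620 - 50.000) / (44.620 + 50.000) = -0.05686

-0.05686


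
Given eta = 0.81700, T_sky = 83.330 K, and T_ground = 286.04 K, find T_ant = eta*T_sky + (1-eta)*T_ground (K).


T_ant = 0.81700 * 83.330 + (1 - 0.81700) * 286.04 = 120.4 K

120.4 K


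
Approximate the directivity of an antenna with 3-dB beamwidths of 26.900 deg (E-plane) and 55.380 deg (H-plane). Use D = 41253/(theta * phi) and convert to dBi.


D_linear = 41253 / (26.900 * 55.380) = 27.69174
D_dBi = 10 * log10(27.69174) = 14.42 dBi

14.42 dBi


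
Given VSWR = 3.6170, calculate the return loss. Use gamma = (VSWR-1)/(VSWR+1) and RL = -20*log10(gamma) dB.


gamma = (3.6170 - 1) / (3.6170 + 1) = 0.5668183
RL = -20 * log10(0.5668183) = 4.931 dB

4.931 dB


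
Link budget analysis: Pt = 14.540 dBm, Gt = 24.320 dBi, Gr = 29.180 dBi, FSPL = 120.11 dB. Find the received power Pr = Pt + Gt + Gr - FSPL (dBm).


Pr = 14.540 + 24.320 + 29.180 - 120.11 = -52.07 dBm

-52.07 dBm


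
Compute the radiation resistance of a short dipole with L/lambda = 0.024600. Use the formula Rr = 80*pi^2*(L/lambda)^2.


Rr = 80 * pi^2 * (0.024600)^2 = 80 * 9.869604 * 6.051600e-04 = 0.4778 ohm

0.4778 ohm


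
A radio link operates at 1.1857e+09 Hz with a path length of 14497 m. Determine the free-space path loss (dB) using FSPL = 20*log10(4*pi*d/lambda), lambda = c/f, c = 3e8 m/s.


lambda = c / f = 3.0000e+08 / 1.1857e+09 = 0.2530151 m
FSPL = 20 * log10(4*pi*14497/0.2530151) = 117.1 dB

117.1 dB


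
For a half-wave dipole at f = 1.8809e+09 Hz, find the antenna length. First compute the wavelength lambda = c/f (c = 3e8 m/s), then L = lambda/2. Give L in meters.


lambda = c / f = 3.0000e+08 / 1.8809e+09 = 0.1594981 m
L = lambda / 2 = 0.1594981 / 2 = 0.07975 m

0.07975 m


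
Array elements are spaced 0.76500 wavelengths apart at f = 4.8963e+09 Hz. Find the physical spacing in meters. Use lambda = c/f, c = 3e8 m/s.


lambda = c / f = 3.0000e+08 / 4.8963e+09 = 0.06127076 m
d = 0.76500 * 0.06127076 = 0.04687 m

0.04687 m


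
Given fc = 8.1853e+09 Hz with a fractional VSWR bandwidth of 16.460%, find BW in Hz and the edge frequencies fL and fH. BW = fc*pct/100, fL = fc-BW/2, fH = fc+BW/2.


BW = 8.1853e+09 * 16.460/100 = 1.347300e+09 Hz
fL = 8.1853e+09 - 1.347300e+09/2 = 7.512e+09 Hz
fH = 8.1853e+09 + 1.347300e+09/2 = 8.859e+09 Hz

BW=1.347e+09 Hz, fL=7.512e+09 Hz, fH=8.859e+09 Hz


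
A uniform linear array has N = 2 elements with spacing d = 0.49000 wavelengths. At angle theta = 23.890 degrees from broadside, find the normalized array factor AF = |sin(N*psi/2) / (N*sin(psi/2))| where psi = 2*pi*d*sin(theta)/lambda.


psi = 2*pi*0.49000*sin(23.890 deg) = 1.246843 rad
AF = |sin(2*1.246843/2) / (2*sin(1.246843/2))| = 0.8119

0.8119


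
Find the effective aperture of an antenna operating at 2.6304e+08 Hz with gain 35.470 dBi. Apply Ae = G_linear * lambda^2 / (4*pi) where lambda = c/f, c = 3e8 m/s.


lambda = c / f = 3.0000e+08 / 2.6304e+08 = 1.140511 m
G_linear = 10^(35.470/10) = 3523.709
Ae = G_linear * lambda^2 / (4*pi) = 3523.709 * 1.140511^2 / (4*pi) = 364.7 m^2

364.7 m^2


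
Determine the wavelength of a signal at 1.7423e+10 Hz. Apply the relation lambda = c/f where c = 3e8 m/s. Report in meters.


lambda = c / f = 3.0000e+08 / 1.7423e+10 = 0.01722 m

0.01722 m


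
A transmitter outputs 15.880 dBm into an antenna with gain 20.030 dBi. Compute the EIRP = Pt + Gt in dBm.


EIRP = Pt + Gt = 15.880 + 20.030 = 35.91 dBm

35.91 dBm


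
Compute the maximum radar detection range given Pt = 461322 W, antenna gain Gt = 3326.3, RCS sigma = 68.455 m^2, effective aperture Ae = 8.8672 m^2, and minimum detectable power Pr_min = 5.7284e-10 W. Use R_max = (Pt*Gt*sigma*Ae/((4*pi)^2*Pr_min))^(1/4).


R^4 = 461322*3326.3*68.455*8.8672 / ((4*pi)^2 * 5.7284e-10) = 1.029685e+19
R_max = 1.029685e+19^0.25 = 56647 m

56647 m


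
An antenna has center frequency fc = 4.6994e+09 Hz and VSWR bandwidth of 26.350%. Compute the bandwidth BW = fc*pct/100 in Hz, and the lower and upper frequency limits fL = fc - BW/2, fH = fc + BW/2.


BW = 4.6994e+09 * 26.350/100 = 1.238292e+09 Hz
fL = 4.6994e+09 - 1.238292e+09/2 = 4.080e+09 Hz
fH = 4.6994e+09 + 1.238292e+09/2 = 5.319e+09 Hz

BW=1.238e+09 Hz, fL=4.080e+09 Hz, fH=5.319e+09 Hz


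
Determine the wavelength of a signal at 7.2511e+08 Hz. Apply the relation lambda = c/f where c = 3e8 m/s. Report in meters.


lambda = c / f = 3.0000e+08 / 7.2511e+08 = 0.4137 m

0.4137 m


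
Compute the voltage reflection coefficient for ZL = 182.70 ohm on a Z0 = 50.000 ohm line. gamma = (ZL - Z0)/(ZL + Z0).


gamma = (182.70 - 50.000) / (182.70 + 50.000) = 0.5703

0.5703


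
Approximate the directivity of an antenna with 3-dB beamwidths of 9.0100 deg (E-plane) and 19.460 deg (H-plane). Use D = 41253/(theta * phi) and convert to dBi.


D_linear = 41253 / (9.0100 * 19.460) = 235.2816
D_dBi = 10 * log10(235.2816) = 23.72 dBi

23.72 dBi


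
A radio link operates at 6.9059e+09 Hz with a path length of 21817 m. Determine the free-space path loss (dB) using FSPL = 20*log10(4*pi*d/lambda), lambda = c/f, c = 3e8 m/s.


lambda = c / f = 3.0000e+08 / 6.9059e+09 = 0.04344112 m
FSPL = 20 * log10(4*pi*21817/0.04344112) = 136.0 dB

136.0 dB


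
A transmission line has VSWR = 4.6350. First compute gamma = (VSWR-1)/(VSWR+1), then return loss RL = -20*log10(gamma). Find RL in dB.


gamma = (4.6350 - 1) / (4.6350 + 1) = 0.6450754
RL = -20 * log10(0.6450754) = 3.808 dB

3.808 dB


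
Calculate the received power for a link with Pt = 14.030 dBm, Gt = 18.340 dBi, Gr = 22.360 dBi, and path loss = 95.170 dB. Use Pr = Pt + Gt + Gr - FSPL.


Pr = 14.030 + 18.340 + 22.360 - 95.170 = -40.44 dBm

-40.44 dBm


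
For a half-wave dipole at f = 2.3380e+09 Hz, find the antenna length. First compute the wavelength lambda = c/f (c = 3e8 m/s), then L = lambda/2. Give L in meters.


lambda = c / f = 3.0000e+08 / 2.3380e+09 = 0.1283148 m
L = lambda / 2 = 0.1283148 / 2 = 0.06416 m

0.06416 m


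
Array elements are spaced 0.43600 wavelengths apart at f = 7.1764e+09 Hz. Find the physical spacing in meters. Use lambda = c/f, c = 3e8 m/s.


lambda = c / f = 3.0000e+08 / 7.1764e+09 = 0.04180369 m
d = 0.43600 * 0.04180369 = 0.01823 m

0.01823 m


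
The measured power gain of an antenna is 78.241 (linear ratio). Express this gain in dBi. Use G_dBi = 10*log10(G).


G_dBi = 10 * log10(78.241) = 18.93 dBi

18.93 dBi


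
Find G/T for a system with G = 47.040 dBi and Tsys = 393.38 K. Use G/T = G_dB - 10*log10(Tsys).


G/T = 47.040 - 10*log10(393.38) = 47.040 - 25.94812 = 21.09 dB/K

21.09 dB/K


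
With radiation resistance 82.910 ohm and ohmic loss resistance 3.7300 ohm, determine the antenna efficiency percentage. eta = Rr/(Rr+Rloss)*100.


eta = 82.910 / (82.910 + 3.7300) * 100 = 95.69%

95.69%


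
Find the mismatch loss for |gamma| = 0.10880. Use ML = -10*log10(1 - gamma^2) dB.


ML = -10 * log10(1 - 0.10880^2) = -10 * log10(0.98816256) = 0.05172 dB

0.05172 dB


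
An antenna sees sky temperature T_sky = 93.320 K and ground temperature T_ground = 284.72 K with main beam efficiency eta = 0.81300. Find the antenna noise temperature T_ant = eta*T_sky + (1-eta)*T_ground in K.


T_ant = 0.81300 * 93.320 + (1 - 0.81300) * 284.72 = 129.1 K

129.1 K


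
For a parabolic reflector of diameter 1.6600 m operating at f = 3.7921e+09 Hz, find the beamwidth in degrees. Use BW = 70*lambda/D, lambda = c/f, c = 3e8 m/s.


lambda = c / f = 3.0000e+08 / 3.7921e+09 = 0.07911184 m
BW = 70 * 0.07911184 / 1.6600 = 3.336 deg

3.336 deg


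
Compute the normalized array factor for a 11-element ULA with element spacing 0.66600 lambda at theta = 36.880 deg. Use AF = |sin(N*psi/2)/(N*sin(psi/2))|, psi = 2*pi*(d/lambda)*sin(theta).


psi = 2*pi*0.66600*sin(36.880 deg) = 2.511351 rad
AF = |sin(11*2.511351/2) / (11*sin(2.511351/2))| = 0.09062

0.09062


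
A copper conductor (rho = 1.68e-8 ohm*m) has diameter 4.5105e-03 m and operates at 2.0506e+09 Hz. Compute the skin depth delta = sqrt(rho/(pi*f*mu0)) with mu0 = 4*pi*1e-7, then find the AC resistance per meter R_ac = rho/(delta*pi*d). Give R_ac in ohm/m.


delta = sqrt(1.68e-8 / (pi * 2.0506e+09 * 4*pi*1e-7)) = 1.440570e-06 m
R_ac = 1.68e-8 / (1.440570e-06 * pi * 4.5105e-03) = 0.8230 ohm/m

0.8230 ohm/m
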